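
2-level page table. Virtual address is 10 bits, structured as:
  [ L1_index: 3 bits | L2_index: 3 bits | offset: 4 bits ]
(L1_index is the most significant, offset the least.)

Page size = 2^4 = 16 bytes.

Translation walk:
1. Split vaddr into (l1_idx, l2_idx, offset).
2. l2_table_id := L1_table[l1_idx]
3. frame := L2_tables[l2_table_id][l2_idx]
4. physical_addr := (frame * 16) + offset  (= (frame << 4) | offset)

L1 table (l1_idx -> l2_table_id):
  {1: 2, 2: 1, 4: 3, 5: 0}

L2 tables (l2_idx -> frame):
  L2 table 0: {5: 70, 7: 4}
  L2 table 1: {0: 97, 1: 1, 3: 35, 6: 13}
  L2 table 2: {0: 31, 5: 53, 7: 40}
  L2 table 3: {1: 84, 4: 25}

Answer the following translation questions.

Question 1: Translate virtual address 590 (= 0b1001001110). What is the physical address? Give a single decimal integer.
Answer: 414

Derivation:
vaddr = 590 = 0b1001001110
Split: l1_idx=4, l2_idx=4, offset=14
L1[4] = 3
L2[3][4] = 25
paddr = 25 * 16 + 14 = 414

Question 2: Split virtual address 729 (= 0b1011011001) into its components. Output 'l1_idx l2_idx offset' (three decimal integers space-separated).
vaddr = 729 = 0b1011011001
  top 3 bits -> l1_idx = 5
  next 3 bits -> l2_idx = 5
  bottom 4 bits -> offset = 9

Answer: 5 5 9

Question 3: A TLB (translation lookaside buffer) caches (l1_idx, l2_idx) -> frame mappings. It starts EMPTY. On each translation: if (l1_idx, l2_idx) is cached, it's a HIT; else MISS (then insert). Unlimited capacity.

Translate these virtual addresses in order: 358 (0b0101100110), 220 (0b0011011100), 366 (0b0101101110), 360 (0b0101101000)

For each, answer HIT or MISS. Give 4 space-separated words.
Answer: MISS MISS HIT HIT

Derivation:
vaddr=358: (2,6) not in TLB -> MISS, insert
vaddr=220: (1,5) not in TLB -> MISS, insert
vaddr=366: (2,6) in TLB -> HIT
vaddr=360: (2,6) in TLB -> HIT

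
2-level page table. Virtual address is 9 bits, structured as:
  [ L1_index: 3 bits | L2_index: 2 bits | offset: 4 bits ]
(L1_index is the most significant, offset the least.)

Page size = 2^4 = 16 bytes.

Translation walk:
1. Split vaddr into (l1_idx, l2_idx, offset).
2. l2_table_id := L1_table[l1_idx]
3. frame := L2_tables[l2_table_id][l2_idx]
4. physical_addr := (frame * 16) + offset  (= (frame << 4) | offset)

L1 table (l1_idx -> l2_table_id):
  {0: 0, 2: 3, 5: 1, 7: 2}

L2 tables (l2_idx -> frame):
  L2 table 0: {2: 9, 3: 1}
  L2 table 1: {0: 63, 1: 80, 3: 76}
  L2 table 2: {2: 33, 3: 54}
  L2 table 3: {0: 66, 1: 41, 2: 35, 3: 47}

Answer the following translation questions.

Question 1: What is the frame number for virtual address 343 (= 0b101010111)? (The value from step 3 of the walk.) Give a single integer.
vaddr = 343: l1_idx=5, l2_idx=1
L1[5] = 1; L2[1][1] = 80

Answer: 80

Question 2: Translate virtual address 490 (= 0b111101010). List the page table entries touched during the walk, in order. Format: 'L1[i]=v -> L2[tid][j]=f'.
vaddr = 490 = 0b111101010
Split: l1_idx=7, l2_idx=2, offset=10

Answer: L1[7]=2 -> L2[2][2]=33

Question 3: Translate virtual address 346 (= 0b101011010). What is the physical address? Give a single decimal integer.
Answer: 1290

Derivation:
vaddr = 346 = 0b101011010
Split: l1_idx=5, l2_idx=1, offset=10
L1[5] = 1
L2[1][1] = 80
paddr = 80 * 16 + 10 = 1290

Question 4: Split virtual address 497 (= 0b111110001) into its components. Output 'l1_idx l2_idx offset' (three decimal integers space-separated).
vaddr = 497 = 0b111110001
  top 3 bits -> l1_idx = 7
  next 2 bits -> l2_idx = 3
  bottom 4 bits -> offset = 1

Answer: 7 3 1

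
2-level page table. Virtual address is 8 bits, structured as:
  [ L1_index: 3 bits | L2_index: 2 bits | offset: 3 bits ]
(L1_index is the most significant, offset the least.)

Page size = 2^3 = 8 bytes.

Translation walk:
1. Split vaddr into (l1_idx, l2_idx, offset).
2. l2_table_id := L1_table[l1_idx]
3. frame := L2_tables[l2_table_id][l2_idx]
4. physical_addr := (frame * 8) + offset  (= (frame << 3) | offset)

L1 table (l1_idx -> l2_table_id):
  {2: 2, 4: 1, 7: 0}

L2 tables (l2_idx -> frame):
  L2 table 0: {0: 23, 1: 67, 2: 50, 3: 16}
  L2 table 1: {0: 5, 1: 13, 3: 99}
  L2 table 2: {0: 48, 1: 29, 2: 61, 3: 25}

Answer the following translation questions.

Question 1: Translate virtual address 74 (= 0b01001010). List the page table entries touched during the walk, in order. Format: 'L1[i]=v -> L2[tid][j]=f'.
Answer: L1[2]=2 -> L2[2][1]=29

Derivation:
vaddr = 74 = 0b01001010
Split: l1_idx=2, l2_idx=1, offset=2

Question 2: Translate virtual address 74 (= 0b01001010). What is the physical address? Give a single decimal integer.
Answer: 234

Derivation:
vaddr = 74 = 0b01001010
Split: l1_idx=2, l2_idx=1, offset=2
L1[2] = 2
L2[2][1] = 29
paddr = 29 * 8 + 2 = 234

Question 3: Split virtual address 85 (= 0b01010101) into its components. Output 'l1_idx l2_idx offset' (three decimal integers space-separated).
Answer: 2 2 5

Derivation:
vaddr = 85 = 0b01010101
  top 3 bits -> l1_idx = 2
  next 2 bits -> l2_idx = 2
  bottom 3 bits -> offset = 5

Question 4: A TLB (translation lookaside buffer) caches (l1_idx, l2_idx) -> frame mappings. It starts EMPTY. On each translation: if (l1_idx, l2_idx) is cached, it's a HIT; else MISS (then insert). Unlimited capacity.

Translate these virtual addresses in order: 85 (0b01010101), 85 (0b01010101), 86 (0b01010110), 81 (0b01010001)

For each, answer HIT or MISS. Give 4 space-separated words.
Answer: MISS HIT HIT HIT

Derivation:
vaddr=85: (2,2) not in TLB -> MISS, insert
vaddr=85: (2,2) in TLB -> HIT
vaddr=86: (2,2) in TLB -> HIT
vaddr=81: (2,2) in TLB -> HIT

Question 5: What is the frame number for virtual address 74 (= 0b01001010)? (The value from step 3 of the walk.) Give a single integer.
Answer: 29

Derivation:
vaddr = 74: l1_idx=2, l2_idx=1
L1[2] = 2; L2[2][1] = 29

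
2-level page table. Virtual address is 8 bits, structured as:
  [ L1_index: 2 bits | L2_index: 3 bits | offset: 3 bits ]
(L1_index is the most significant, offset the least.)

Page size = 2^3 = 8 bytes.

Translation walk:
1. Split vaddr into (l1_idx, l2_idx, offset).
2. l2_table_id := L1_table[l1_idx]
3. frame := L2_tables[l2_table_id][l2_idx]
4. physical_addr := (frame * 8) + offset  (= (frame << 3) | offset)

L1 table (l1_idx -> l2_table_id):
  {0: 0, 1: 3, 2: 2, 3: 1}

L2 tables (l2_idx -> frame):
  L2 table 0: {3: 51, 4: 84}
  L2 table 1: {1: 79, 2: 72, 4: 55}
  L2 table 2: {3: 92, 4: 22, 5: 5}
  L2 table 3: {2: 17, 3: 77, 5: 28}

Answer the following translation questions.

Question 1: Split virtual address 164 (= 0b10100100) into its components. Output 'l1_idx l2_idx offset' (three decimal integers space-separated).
vaddr = 164 = 0b10100100
  top 2 bits -> l1_idx = 2
  next 3 bits -> l2_idx = 4
  bottom 3 bits -> offset = 4

Answer: 2 4 4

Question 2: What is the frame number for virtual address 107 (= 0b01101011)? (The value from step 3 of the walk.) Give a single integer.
vaddr = 107: l1_idx=1, l2_idx=5
L1[1] = 3; L2[3][5] = 28

Answer: 28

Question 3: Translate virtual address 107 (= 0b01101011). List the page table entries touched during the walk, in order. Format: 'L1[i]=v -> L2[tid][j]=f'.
vaddr = 107 = 0b01101011
Split: l1_idx=1, l2_idx=5, offset=3

Answer: L1[1]=3 -> L2[3][5]=28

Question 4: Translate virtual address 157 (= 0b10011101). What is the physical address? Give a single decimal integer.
Answer: 741

Derivation:
vaddr = 157 = 0b10011101
Split: l1_idx=2, l2_idx=3, offset=5
L1[2] = 2
L2[2][3] = 92
paddr = 92 * 8 + 5 = 741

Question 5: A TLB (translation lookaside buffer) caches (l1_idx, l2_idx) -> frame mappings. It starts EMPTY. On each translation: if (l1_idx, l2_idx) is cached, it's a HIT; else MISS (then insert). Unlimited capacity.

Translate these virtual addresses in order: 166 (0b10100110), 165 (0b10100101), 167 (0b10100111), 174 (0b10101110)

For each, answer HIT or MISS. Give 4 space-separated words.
vaddr=166: (2,4) not in TLB -> MISS, insert
vaddr=165: (2,4) in TLB -> HIT
vaddr=167: (2,4) in TLB -> HIT
vaddr=174: (2,5) not in TLB -> MISS, insert

Answer: MISS HIT HIT MISS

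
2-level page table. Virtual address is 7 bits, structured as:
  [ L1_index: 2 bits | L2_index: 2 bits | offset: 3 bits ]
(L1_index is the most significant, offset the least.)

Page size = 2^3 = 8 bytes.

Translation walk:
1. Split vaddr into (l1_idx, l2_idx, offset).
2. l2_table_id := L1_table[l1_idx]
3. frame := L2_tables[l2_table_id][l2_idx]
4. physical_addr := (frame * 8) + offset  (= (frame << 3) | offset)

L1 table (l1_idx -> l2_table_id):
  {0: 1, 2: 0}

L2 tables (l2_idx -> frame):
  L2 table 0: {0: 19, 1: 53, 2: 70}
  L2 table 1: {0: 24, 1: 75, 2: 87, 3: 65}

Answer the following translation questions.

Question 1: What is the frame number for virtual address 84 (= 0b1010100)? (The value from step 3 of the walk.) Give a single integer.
Answer: 70

Derivation:
vaddr = 84: l1_idx=2, l2_idx=2
L1[2] = 0; L2[0][2] = 70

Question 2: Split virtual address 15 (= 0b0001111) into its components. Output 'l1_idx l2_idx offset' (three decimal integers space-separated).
vaddr = 15 = 0b0001111
  top 2 bits -> l1_idx = 0
  next 2 bits -> l2_idx = 1
  bottom 3 bits -> offset = 7

Answer: 0 1 7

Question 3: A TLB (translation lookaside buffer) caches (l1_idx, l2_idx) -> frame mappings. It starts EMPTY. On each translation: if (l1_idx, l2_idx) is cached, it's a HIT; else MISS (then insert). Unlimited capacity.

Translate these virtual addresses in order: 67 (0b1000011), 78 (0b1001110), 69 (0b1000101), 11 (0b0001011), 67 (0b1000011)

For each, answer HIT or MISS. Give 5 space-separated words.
vaddr=67: (2,0) not in TLB -> MISS, insert
vaddr=78: (2,1) not in TLB -> MISS, insert
vaddr=69: (2,0) in TLB -> HIT
vaddr=11: (0,1) not in TLB -> MISS, insert
vaddr=67: (2,0) in TLB -> HIT

Answer: MISS MISS HIT MISS HIT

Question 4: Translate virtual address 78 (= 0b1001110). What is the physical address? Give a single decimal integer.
vaddr = 78 = 0b1001110
Split: l1_idx=2, l2_idx=1, offset=6
L1[2] = 0
L2[0][1] = 53
paddr = 53 * 8 + 6 = 430

Answer: 430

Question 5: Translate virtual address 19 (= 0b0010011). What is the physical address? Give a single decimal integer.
vaddr = 19 = 0b0010011
Split: l1_idx=0, l2_idx=2, offset=3
L1[0] = 1
L2[1][2] = 87
paddr = 87 * 8 + 3 = 699

Answer: 699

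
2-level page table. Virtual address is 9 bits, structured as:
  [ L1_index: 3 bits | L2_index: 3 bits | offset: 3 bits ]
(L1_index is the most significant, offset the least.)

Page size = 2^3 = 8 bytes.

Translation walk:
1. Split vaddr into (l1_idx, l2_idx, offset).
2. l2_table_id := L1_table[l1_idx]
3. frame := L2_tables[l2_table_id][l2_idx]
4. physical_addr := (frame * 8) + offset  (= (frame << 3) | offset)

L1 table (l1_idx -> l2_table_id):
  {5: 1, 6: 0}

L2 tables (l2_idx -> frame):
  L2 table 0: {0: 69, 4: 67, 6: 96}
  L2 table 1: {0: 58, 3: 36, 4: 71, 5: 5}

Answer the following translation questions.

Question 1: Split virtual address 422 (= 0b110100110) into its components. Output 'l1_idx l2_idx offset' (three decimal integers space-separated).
Answer: 6 4 6

Derivation:
vaddr = 422 = 0b110100110
  top 3 bits -> l1_idx = 6
  next 3 bits -> l2_idx = 4
  bottom 3 bits -> offset = 6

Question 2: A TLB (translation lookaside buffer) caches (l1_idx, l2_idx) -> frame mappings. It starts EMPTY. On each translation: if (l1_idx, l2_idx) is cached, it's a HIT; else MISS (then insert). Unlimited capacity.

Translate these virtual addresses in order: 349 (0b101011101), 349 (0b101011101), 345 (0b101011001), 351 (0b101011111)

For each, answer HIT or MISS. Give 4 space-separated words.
Answer: MISS HIT HIT HIT

Derivation:
vaddr=349: (5,3) not in TLB -> MISS, insert
vaddr=349: (5,3) in TLB -> HIT
vaddr=345: (5,3) in TLB -> HIT
vaddr=351: (5,3) in TLB -> HIT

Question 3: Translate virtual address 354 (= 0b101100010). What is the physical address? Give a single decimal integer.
vaddr = 354 = 0b101100010
Split: l1_idx=5, l2_idx=4, offset=2
L1[5] = 1
L2[1][4] = 71
paddr = 71 * 8 + 2 = 570

Answer: 570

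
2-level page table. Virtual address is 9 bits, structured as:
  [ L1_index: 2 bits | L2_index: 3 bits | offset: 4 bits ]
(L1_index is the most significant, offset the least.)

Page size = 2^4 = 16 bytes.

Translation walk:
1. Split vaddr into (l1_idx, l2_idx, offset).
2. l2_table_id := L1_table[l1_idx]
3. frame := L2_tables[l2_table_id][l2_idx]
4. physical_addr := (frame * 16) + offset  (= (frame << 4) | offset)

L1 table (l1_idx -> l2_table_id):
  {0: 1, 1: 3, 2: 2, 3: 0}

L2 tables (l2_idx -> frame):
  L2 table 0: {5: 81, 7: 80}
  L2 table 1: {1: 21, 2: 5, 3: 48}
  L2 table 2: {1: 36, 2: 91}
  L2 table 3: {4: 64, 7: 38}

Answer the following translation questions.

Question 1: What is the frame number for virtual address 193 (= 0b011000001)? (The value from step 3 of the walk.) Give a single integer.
vaddr = 193: l1_idx=1, l2_idx=4
L1[1] = 3; L2[3][4] = 64

Answer: 64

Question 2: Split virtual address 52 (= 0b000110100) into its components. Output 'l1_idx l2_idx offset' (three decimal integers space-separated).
vaddr = 52 = 0b000110100
  top 2 bits -> l1_idx = 0
  next 3 bits -> l2_idx = 3
  bottom 4 bits -> offset = 4

Answer: 0 3 4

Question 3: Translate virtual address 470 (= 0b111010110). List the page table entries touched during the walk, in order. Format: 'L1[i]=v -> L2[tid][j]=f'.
Answer: L1[3]=0 -> L2[0][5]=81

Derivation:
vaddr = 470 = 0b111010110
Split: l1_idx=3, l2_idx=5, offset=6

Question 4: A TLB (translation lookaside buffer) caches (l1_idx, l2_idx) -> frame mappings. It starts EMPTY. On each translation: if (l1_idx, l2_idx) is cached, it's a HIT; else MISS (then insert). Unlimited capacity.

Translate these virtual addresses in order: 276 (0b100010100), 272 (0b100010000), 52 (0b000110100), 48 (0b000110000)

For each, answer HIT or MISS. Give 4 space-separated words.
Answer: MISS HIT MISS HIT

Derivation:
vaddr=276: (2,1) not in TLB -> MISS, insert
vaddr=272: (2,1) in TLB -> HIT
vaddr=52: (0,3) not in TLB -> MISS, insert
vaddr=48: (0,3) in TLB -> HIT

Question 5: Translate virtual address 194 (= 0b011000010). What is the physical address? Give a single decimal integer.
vaddr = 194 = 0b011000010
Split: l1_idx=1, l2_idx=4, offset=2
L1[1] = 3
L2[3][4] = 64
paddr = 64 * 16 + 2 = 1026

Answer: 1026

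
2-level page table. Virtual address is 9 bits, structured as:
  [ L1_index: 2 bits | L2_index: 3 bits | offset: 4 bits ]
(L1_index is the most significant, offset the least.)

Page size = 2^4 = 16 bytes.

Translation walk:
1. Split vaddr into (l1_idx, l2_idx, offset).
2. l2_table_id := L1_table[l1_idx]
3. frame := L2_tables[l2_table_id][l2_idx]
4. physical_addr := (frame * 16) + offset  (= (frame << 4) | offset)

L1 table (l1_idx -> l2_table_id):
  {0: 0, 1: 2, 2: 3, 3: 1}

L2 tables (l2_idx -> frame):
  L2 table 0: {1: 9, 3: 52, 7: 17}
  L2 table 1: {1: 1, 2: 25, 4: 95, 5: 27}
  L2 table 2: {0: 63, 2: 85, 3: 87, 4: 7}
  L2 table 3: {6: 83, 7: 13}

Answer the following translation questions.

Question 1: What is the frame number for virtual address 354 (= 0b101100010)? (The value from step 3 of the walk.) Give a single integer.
vaddr = 354: l1_idx=2, l2_idx=6
L1[2] = 3; L2[3][6] = 83

Answer: 83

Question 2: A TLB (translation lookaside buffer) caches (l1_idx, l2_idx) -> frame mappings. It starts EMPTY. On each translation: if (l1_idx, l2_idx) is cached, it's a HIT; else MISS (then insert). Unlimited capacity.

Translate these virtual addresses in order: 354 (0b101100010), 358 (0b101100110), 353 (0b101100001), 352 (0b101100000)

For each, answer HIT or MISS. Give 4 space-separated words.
Answer: MISS HIT HIT HIT

Derivation:
vaddr=354: (2,6) not in TLB -> MISS, insert
vaddr=358: (2,6) in TLB -> HIT
vaddr=353: (2,6) in TLB -> HIT
vaddr=352: (2,6) in TLB -> HIT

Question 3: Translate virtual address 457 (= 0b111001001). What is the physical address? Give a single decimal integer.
vaddr = 457 = 0b111001001
Split: l1_idx=3, l2_idx=4, offset=9
L1[3] = 1
L2[1][4] = 95
paddr = 95 * 16 + 9 = 1529

Answer: 1529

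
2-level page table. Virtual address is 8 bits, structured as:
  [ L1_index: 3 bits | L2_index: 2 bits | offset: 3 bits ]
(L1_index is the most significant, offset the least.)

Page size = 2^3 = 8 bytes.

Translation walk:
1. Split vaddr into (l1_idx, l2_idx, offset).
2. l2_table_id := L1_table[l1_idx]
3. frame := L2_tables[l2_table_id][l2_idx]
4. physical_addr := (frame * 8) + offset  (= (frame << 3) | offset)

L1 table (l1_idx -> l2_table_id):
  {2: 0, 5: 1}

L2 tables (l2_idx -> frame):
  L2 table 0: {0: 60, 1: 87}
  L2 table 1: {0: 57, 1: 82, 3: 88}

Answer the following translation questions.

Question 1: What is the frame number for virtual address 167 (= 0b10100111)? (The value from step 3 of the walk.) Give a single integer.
vaddr = 167: l1_idx=5, l2_idx=0
L1[5] = 1; L2[1][0] = 57

Answer: 57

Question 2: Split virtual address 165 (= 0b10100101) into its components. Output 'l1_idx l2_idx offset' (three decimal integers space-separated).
vaddr = 165 = 0b10100101
  top 3 bits -> l1_idx = 5
  next 2 bits -> l2_idx = 0
  bottom 3 bits -> offset = 5

Answer: 5 0 5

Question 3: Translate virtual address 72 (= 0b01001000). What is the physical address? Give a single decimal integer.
vaddr = 72 = 0b01001000
Split: l1_idx=2, l2_idx=1, offset=0
L1[2] = 0
L2[0][1] = 87
paddr = 87 * 8 + 0 = 696

Answer: 696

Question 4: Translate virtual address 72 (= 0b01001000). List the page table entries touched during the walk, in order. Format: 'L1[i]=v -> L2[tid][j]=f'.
vaddr = 72 = 0b01001000
Split: l1_idx=2, l2_idx=1, offset=0

Answer: L1[2]=0 -> L2[0][1]=87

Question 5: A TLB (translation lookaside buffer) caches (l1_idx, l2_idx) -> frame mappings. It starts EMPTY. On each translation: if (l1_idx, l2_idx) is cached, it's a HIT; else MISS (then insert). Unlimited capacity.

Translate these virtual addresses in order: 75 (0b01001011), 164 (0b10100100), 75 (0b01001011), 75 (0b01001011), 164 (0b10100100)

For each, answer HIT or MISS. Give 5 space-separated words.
vaddr=75: (2,1) not in TLB -> MISS, insert
vaddr=164: (5,0) not in TLB -> MISS, insert
vaddr=75: (2,1) in TLB -> HIT
vaddr=75: (2,1) in TLB -> HIT
vaddr=164: (5,0) in TLB -> HIT

Answer: MISS MISS HIT HIT HIT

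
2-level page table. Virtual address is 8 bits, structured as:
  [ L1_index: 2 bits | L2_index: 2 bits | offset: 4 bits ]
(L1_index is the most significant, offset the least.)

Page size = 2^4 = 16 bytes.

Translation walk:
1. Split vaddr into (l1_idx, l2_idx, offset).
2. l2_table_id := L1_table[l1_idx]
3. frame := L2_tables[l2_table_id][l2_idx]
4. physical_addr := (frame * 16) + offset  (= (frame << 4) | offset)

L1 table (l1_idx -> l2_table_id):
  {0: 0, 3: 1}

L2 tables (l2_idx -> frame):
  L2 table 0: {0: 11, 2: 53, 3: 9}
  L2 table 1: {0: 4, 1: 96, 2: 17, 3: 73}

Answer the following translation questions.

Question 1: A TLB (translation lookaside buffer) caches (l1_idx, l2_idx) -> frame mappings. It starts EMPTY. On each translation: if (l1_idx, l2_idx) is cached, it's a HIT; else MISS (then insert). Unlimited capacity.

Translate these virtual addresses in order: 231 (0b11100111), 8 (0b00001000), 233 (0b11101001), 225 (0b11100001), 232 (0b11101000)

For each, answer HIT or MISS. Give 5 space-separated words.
vaddr=231: (3,2) not in TLB -> MISS, insert
vaddr=8: (0,0) not in TLB -> MISS, insert
vaddr=233: (3,2) in TLB -> HIT
vaddr=225: (3,2) in TLB -> HIT
vaddr=232: (3,2) in TLB -> HIT

Answer: MISS MISS HIT HIT HIT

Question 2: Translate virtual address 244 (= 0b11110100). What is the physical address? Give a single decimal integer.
Answer: 1172

Derivation:
vaddr = 244 = 0b11110100
Split: l1_idx=3, l2_idx=3, offset=4
L1[3] = 1
L2[1][3] = 73
paddr = 73 * 16 + 4 = 1172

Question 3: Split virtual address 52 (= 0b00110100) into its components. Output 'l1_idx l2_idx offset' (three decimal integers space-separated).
Answer: 0 3 4

Derivation:
vaddr = 52 = 0b00110100
  top 2 bits -> l1_idx = 0
  next 2 bits -> l2_idx = 3
  bottom 4 bits -> offset = 4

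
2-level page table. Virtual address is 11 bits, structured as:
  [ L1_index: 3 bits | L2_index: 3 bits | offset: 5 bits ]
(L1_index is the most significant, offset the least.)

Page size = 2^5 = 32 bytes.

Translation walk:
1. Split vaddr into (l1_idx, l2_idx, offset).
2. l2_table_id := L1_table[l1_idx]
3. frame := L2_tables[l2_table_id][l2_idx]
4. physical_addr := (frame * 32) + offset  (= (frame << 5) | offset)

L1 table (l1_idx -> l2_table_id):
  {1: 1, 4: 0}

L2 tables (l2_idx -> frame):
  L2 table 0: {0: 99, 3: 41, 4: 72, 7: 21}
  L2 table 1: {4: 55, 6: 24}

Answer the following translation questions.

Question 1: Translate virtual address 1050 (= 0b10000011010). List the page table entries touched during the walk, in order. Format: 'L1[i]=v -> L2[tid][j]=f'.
vaddr = 1050 = 0b10000011010
Split: l1_idx=4, l2_idx=0, offset=26

Answer: L1[4]=0 -> L2[0][0]=99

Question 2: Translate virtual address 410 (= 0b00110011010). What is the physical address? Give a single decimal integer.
vaddr = 410 = 0b00110011010
Split: l1_idx=1, l2_idx=4, offset=26
L1[1] = 1
L2[1][4] = 55
paddr = 55 * 32 + 26 = 1786

Answer: 1786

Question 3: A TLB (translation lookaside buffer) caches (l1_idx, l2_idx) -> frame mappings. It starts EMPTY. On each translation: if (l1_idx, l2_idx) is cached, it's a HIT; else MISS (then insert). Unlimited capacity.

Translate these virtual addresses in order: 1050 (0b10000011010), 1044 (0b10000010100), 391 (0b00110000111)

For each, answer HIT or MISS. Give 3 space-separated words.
vaddr=1050: (4,0) not in TLB -> MISS, insert
vaddr=1044: (4,0) in TLB -> HIT
vaddr=391: (1,4) not in TLB -> MISS, insert

Answer: MISS HIT MISS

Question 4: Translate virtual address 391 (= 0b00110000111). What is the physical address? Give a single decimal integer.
Answer: 1767

Derivation:
vaddr = 391 = 0b00110000111
Split: l1_idx=1, l2_idx=4, offset=7
L1[1] = 1
L2[1][4] = 55
paddr = 55 * 32 + 7 = 1767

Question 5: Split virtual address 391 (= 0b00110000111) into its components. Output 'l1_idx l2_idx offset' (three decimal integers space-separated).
Answer: 1 4 7

Derivation:
vaddr = 391 = 0b00110000111
  top 3 bits -> l1_idx = 1
  next 3 bits -> l2_idx = 4
  bottom 5 bits -> offset = 7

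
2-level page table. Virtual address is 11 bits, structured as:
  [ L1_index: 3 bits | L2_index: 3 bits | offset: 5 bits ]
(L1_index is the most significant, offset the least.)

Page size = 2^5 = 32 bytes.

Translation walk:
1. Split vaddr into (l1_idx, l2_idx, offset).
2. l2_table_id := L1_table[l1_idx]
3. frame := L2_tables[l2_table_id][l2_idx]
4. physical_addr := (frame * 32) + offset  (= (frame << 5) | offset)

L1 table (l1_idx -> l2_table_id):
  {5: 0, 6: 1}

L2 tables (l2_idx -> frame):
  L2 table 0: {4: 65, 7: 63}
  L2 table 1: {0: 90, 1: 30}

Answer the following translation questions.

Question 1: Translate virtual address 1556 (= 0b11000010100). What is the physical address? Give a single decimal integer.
vaddr = 1556 = 0b11000010100
Split: l1_idx=6, l2_idx=0, offset=20
L1[6] = 1
L2[1][0] = 90
paddr = 90 * 32 + 20 = 2900

Answer: 2900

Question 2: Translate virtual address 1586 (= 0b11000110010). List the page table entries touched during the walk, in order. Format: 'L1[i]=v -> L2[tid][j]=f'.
vaddr = 1586 = 0b11000110010
Split: l1_idx=6, l2_idx=1, offset=18

Answer: L1[6]=1 -> L2[1][1]=30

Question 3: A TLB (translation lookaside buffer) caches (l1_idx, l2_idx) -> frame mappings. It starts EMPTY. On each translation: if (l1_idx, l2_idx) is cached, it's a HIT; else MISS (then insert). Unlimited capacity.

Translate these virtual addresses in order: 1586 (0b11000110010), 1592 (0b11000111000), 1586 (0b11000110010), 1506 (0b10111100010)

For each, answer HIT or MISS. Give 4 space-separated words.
vaddr=1586: (6,1) not in TLB -> MISS, insert
vaddr=1592: (6,1) in TLB -> HIT
vaddr=1586: (6,1) in TLB -> HIT
vaddr=1506: (5,7) not in TLB -> MISS, insert

Answer: MISS HIT HIT MISS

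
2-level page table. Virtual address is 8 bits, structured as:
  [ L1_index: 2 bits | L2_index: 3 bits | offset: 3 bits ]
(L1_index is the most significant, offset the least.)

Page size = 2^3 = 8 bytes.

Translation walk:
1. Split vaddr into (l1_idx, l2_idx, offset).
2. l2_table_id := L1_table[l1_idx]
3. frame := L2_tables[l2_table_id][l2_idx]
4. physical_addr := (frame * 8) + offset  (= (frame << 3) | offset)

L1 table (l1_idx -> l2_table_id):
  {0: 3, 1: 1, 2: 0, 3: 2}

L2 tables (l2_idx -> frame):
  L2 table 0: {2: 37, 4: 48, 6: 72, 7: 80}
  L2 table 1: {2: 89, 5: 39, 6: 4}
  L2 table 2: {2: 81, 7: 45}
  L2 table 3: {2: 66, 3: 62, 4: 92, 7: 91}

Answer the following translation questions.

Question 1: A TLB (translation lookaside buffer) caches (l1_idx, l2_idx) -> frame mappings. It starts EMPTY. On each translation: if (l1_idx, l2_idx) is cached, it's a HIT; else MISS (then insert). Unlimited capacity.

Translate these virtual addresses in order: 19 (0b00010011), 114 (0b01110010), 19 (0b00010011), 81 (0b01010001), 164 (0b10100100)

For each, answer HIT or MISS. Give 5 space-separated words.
vaddr=19: (0,2) not in TLB -> MISS, insert
vaddr=114: (1,6) not in TLB -> MISS, insert
vaddr=19: (0,2) in TLB -> HIT
vaddr=81: (1,2) not in TLB -> MISS, insert
vaddr=164: (2,4) not in TLB -> MISS, insert

Answer: MISS MISS HIT MISS MISS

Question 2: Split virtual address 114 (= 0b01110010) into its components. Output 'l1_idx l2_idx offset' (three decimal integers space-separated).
vaddr = 114 = 0b01110010
  top 2 bits -> l1_idx = 1
  next 3 bits -> l2_idx = 6
  bottom 3 bits -> offset = 2

Answer: 1 6 2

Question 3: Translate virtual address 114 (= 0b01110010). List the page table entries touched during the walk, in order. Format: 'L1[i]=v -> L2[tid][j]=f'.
vaddr = 114 = 0b01110010
Split: l1_idx=1, l2_idx=6, offset=2

Answer: L1[1]=1 -> L2[1][6]=4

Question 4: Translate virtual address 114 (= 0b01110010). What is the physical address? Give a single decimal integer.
vaddr = 114 = 0b01110010
Split: l1_idx=1, l2_idx=6, offset=2
L1[1] = 1
L2[1][6] = 4
paddr = 4 * 8 + 2 = 34

Answer: 34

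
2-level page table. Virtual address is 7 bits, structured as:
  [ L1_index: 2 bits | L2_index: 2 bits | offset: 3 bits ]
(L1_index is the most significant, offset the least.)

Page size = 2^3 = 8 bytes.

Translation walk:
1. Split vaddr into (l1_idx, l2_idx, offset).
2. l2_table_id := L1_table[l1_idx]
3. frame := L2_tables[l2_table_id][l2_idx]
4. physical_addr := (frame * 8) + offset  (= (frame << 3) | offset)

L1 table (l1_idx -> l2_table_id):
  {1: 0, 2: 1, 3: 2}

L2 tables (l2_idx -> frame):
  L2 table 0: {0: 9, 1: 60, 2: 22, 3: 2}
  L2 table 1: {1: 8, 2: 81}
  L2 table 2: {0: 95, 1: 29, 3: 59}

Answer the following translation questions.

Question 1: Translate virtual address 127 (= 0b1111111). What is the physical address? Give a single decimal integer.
vaddr = 127 = 0b1111111
Split: l1_idx=3, l2_idx=3, offset=7
L1[3] = 2
L2[2][3] = 59
paddr = 59 * 8 + 7 = 479

Answer: 479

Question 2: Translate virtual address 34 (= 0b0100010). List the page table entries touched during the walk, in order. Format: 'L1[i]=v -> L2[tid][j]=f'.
Answer: L1[1]=0 -> L2[0][0]=9

Derivation:
vaddr = 34 = 0b0100010
Split: l1_idx=1, l2_idx=0, offset=2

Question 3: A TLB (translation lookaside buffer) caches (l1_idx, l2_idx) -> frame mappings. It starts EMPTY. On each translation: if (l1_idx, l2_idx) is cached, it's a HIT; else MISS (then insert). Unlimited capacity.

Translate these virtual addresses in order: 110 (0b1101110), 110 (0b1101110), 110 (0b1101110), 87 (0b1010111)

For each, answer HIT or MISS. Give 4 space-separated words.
Answer: MISS HIT HIT MISS

Derivation:
vaddr=110: (3,1) not in TLB -> MISS, insert
vaddr=110: (3,1) in TLB -> HIT
vaddr=110: (3,1) in TLB -> HIT
vaddr=87: (2,2) not in TLB -> MISS, insert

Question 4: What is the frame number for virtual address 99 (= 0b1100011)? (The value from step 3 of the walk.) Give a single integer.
Answer: 95

Derivation:
vaddr = 99: l1_idx=3, l2_idx=0
L1[3] = 2; L2[2][0] = 95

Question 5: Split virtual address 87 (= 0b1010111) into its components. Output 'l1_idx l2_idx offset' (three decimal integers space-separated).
vaddr = 87 = 0b1010111
  top 2 bits -> l1_idx = 2
  next 2 bits -> l2_idx = 2
  bottom 3 bits -> offset = 7

Answer: 2 2 7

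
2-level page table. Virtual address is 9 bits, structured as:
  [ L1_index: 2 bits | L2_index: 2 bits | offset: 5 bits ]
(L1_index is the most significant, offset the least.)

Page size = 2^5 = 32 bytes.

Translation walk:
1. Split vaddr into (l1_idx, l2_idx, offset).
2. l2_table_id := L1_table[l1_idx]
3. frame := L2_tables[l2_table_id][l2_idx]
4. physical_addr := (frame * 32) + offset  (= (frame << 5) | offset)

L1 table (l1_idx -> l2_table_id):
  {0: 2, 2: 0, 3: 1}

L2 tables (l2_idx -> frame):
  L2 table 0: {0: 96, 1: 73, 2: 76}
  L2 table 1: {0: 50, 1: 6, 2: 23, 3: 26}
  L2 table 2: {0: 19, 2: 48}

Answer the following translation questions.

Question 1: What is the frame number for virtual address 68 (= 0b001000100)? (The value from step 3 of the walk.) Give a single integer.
vaddr = 68: l1_idx=0, l2_idx=2
L1[0] = 2; L2[2][2] = 48

Answer: 48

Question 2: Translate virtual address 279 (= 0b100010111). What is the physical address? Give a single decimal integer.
vaddr = 279 = 0b100010111
Split: l1_idx=2, l2_idx=0, offset=23
L1[2] = 0
L2[0][0] = 96
paddr = 96 * 32 + 23 = 3095

Answer: 3095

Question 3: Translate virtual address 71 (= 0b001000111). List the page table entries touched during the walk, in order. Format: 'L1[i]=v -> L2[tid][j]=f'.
vaddr = 71 = 0b001000111
Split: l1_idx=0, l2_idx=2, offset=7

Answer: L1[0]=2 -> L2[2][2]=48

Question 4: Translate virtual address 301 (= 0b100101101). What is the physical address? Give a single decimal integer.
Answer: 2349

Derivation:
vaddr = 301 = 0b100101101
Split: l1_idx=2, l2_idx=1, offset=13
L1[2] = 0
L2[0][1] = 73
paddr = 73 * 32 + 13 = 2349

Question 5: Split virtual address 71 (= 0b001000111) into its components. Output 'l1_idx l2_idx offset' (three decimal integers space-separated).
vaddr = 71 = 0b001000111
  top 2 bits -> l1_idx = 0
  next 2 bits -> l2_idx = 2
  bottom 5 bits -> offset = 7

Answer: 0 2 7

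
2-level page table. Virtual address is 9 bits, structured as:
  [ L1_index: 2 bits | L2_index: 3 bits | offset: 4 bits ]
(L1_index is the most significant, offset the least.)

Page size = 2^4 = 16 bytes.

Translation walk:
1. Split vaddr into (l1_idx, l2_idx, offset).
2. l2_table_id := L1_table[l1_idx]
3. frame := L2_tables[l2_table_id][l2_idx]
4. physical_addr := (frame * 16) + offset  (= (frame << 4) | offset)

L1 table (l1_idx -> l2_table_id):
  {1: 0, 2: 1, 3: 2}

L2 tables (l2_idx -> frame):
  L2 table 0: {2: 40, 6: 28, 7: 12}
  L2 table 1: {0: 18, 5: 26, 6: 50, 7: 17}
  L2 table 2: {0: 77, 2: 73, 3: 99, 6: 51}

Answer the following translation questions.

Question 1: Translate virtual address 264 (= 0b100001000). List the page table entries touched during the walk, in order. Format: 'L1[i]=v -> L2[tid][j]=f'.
vaddr = 264 = 0b100001000
Split: l1_idx=2, l2_idx=0, offset=8

Answer: L1[2]=1 -> L2[1][0]=18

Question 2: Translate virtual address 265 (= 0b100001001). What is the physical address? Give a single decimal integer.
vaddr = 265 = 0b100001001
Split: l1_idx=2, l2_idx=0, offset=9
L1[2] = 1
L2[1][0] = 18
paddr = 18 * 16 + 9 = 297

Answer: 297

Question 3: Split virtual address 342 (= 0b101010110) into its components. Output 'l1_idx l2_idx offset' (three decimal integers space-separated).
Answer: 2 5 6

Derivation:
vaddr = 342 = 0b101010110
  top 2 bits -> l1_idx = 2
  next 3 bits -> l2_idx = 5
  bottom 4 bits -> offset = 6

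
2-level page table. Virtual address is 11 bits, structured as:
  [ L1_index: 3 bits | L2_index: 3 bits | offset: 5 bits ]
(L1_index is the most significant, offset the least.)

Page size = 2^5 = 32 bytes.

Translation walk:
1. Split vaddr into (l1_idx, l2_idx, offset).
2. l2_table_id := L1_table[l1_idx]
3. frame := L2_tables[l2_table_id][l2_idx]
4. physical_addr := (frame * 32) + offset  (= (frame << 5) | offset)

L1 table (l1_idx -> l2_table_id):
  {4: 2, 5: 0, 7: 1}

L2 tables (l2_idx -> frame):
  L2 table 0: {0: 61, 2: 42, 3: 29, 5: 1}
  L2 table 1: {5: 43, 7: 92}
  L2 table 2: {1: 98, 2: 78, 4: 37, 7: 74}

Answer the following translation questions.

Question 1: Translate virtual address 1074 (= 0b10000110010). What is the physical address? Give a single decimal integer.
vaddr = 1074 = 0b10000110010
Split: l1_idx=4, l2_idx=1, offset=18
L1[4] = 2
L2[2][1] = 98
paddr = 98 * 32 + 18 = 3154

Answer: 3154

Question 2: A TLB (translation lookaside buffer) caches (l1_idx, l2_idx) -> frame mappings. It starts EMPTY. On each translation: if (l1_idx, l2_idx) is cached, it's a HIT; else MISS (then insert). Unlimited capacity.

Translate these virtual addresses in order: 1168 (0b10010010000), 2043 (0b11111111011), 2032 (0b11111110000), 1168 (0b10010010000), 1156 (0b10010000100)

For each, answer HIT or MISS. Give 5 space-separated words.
Answer: MISS MISS HIT HIT HIT

Derivation:
vaddr=1168: (4,4) not in TLB -> MISS, insert
vaddr=2043: (7,7) not in TLB -> MISS, insert
vaddr=2032: (7,7) in TLB -> HIT
vaddr=1168: (4,4) in TLB -> HIT
vaddr=1156: (4,4) in TLB -> HIT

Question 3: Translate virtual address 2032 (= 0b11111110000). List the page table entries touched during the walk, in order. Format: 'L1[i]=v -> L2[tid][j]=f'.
Answer: L1[7]=1 -> L2[1][7]=92

Derivation:
vaddr = 2032 = 0b11111110000
Split: l1_idx=7, l2_idx=7, offset=16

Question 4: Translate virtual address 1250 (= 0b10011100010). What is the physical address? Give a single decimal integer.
vaddr = 1250 = 0b10011100010
Split: l1_idx=4, l2_idx=7, offset=2
L1[4] = 2
L2[2][7] = 74
paddr = 74 * 32 + 2 = 2370

Answer: 2370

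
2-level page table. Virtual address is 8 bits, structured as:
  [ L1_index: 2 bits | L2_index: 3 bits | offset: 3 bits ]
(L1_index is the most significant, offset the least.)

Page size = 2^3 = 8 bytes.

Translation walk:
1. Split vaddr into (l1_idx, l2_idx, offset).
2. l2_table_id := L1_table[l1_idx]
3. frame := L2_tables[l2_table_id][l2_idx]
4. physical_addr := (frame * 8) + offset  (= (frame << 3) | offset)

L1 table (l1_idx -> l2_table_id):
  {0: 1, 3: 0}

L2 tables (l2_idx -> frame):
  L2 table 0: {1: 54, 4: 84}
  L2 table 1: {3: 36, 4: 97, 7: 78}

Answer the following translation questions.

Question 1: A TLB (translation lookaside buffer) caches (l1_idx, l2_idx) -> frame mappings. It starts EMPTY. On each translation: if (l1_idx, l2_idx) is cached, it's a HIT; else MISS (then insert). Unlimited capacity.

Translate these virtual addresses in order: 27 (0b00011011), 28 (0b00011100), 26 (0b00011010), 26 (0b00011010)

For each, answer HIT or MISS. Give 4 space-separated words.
vaddr=27: (0,3) not in TLB -> MISS, insert
vaddr=28: (0,3) in TLB -> HIT
vaddr=26: (0,3) in TLB -> HIT
vaddr=26: (0,3) in TLB -> HIT

Answer: MISS HIT HIT HIT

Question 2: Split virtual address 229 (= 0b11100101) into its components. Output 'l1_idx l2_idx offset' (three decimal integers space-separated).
vaddr = 229 = 0b11100101
  top 2 bits -> l1_idx = 3
  next 3 bits -> l2_idx = 4
  bottom 3 bits -> offset = 5

Answer: 3 4 5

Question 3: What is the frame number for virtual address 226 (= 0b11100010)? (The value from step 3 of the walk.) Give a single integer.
Answer: 84

Derivation:
vaddr = 226: l1_idx=3, l2_idx=4
L1[3] = 0; L2[0][4] = 84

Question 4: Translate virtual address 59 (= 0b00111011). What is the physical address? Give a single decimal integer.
Answer: 627

Derivation:
vaddr = 59 = 0b00111011
Split: l1_idx=0, l2_idx=7, offset=3
L1[0] = 1
L2[1][7] = 78
paddr = 78 * 8 + 3 = 627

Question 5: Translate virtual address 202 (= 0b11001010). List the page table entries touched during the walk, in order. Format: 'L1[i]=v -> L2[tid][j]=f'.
vaddr = 202 = 0b11001010
Split: l1_idx=3, l2_idx=1, offset=2

Answer: L1[3]=0 -> L2[0][1]=54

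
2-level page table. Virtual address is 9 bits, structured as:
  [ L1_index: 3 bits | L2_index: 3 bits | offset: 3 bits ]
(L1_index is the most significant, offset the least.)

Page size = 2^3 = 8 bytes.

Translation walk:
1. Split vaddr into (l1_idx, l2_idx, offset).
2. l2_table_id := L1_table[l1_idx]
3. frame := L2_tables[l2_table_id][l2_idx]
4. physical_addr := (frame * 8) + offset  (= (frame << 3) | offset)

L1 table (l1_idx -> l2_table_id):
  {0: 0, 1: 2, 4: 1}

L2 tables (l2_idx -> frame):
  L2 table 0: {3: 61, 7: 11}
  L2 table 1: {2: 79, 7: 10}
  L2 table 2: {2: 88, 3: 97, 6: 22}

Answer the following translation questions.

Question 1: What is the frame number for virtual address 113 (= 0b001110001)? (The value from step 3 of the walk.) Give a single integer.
vaddr = 113: l1_idx=1, l2_idx=6
L1[1] = 2; L2[2][6] = 22

Answer: 22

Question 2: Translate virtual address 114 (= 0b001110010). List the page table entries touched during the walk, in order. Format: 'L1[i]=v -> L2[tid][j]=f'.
vaddr = 114 = 0b001110010
Split: l1_idx=1, l2_idx=6, offset=2

Answer: L1[1]=2 -> L2[2][6]=22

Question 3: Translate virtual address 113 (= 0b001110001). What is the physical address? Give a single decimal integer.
vaddr = 113 = 0b001110001
Split: l1_idx=1, l2_idx=6, offset=1
L1[1] = 2
L2[2][6] = 22
paddr = 22 * 8 + 1 = 177

Answer: 177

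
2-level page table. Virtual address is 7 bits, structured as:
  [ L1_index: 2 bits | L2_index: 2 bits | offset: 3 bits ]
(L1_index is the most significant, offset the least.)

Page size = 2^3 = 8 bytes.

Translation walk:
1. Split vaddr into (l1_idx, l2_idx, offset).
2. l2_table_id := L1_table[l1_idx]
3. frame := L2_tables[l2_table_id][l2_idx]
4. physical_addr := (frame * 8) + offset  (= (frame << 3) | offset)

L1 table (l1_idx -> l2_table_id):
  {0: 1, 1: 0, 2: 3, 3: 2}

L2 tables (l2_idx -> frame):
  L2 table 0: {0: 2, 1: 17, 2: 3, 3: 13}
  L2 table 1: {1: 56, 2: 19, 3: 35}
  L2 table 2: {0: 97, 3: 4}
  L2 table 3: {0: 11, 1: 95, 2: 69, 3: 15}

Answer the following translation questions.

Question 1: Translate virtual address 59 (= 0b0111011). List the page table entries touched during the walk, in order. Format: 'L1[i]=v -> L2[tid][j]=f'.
vaddr = 59 = 0b0111011
Split: l1_idx=1, l2_idx=3, offset=3

Answer: L1[1]=0 -> L2[0][3]=13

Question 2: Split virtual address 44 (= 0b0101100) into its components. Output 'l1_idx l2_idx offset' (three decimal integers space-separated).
Answer: 1 1 4

Derivation:
vaddr = 44 = 0b0101100
  top 2 bits -> l1_idx = 1
  next 2 bits -> l2_idx = 1
  bottom 3 bits -> offset = 4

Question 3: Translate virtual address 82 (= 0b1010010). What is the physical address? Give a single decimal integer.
vaddr = 82 = 0b1010010
Split: l1_idx=2, l2_idx=2, offset=2
L1[2] = 3
L2[3][2] = 69
paddr = 69 * 8 + 2 = 554

Answer: 554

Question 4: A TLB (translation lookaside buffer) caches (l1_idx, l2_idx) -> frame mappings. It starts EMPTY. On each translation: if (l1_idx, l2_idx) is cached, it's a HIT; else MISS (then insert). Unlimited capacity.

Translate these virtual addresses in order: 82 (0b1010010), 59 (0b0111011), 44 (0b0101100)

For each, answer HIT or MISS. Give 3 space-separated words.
Answer: MISS MISS MISS

Derivation:
vaddr=82: (2,2) not in TLB -> MISS, insert
vaddr=59: (1,3) not in TLB -> MISS, insert
vaddr=44: (1,1) not in TLB -> MISS, insert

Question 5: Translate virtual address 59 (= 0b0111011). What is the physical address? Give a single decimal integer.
vaddr = 59 = 0b0111011
Split: l1_idx=1, l2_idx=3, offset=3
L1[1] = 0
L2[0][3] = 13
paddr = 13 * 8 + 3 = 107

Answer: 107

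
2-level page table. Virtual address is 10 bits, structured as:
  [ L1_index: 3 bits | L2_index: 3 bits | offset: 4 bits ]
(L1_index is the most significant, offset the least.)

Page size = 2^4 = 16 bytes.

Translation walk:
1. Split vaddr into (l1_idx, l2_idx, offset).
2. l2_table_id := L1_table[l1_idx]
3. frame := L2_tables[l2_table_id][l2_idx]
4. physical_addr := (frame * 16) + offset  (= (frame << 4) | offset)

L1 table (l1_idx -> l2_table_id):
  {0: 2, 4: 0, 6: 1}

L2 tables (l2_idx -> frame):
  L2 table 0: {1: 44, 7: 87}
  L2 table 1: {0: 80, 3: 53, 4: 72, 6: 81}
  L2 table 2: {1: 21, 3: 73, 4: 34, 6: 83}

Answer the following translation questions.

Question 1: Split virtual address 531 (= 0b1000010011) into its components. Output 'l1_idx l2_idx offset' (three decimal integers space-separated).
vaddr = 531 = 0b1000010011
  top 3 bits -> l1_idx = 4
  next 3 bits -> l2_idx = 1
  bottom 4 bits -> offset = 3

Answer: 4 1 3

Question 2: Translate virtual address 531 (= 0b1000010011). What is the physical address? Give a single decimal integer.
Answer: 707

Derivation:
vaddr = 531 = 0b1000010011
Split: l1_idx=4, l2_idx=1, offset=3
L1[4] = 0
L2[0][1] = 44
paddr = 44 * 16 + 3 = 707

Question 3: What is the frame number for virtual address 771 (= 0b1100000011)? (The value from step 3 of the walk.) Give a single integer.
Answer: 80

Derivation:
vaddr = 771: l1_idx=6, l2_idx=0
L1[6] = 1; L2[1][0] = 80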